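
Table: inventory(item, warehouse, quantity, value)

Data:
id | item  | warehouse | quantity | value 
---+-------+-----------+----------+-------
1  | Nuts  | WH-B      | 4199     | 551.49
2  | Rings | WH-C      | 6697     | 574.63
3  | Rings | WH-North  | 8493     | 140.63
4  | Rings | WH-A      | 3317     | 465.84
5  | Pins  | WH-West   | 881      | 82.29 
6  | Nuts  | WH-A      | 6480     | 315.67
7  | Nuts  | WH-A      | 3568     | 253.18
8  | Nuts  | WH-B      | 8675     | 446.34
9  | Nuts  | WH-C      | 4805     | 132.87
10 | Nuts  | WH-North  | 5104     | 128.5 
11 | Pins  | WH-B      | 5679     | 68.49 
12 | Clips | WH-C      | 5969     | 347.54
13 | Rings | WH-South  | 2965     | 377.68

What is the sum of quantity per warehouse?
SELECT warehouse, SUM(quantity) as result
FROM inventory
GROUP BY warehouse

Result:
  WH-A: 13365
  WH-B: 18553
  WH-C: 17471
  WH-North: 13597
  WH-South: 2965
  WH-West: 881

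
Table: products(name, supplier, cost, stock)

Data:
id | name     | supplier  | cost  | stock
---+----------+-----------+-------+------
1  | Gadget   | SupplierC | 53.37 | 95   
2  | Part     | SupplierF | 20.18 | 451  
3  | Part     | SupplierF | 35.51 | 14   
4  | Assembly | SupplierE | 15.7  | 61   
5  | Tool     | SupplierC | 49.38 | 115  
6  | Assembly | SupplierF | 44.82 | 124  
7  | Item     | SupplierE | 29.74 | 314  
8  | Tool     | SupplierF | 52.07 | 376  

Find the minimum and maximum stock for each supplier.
SELECT supplier, MIN(stock), MAX(stock)
FROM products
GROUP BY supplier

Result:
  SupplierC: min=95, max=115
  SupplierE: min=61, max=314
  SupplierF: min=14, max=451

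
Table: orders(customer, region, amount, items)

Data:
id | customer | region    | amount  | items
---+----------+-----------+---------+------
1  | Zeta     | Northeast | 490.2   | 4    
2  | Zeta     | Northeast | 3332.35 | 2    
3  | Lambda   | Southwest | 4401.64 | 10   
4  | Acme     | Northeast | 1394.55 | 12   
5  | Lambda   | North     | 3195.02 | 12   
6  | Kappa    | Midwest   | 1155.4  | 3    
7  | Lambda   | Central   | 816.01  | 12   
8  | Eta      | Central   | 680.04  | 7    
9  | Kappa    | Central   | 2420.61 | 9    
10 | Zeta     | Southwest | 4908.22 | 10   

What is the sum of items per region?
SELECT region, SUM(items) as result
FROM orders
GROUP BY region

Result:
  Central: 28
  Midwest: 3
  North: 12
  Northeast: 18
  Southwest: 20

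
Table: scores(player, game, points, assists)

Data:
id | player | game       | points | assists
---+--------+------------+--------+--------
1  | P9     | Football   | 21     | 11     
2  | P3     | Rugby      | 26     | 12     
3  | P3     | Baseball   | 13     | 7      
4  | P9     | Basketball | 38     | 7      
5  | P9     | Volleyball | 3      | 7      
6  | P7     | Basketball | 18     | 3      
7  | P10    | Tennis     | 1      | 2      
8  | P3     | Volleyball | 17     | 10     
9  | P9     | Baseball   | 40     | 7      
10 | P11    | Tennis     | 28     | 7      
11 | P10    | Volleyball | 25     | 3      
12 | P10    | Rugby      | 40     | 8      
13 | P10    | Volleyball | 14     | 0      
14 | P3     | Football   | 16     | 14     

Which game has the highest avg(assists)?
SELECT game, AVG(assists) as val
FROM scores
GROUP BY game
ORDER BY val DESC
LIMIT 1

Result: Football with avg(assists) = 12.50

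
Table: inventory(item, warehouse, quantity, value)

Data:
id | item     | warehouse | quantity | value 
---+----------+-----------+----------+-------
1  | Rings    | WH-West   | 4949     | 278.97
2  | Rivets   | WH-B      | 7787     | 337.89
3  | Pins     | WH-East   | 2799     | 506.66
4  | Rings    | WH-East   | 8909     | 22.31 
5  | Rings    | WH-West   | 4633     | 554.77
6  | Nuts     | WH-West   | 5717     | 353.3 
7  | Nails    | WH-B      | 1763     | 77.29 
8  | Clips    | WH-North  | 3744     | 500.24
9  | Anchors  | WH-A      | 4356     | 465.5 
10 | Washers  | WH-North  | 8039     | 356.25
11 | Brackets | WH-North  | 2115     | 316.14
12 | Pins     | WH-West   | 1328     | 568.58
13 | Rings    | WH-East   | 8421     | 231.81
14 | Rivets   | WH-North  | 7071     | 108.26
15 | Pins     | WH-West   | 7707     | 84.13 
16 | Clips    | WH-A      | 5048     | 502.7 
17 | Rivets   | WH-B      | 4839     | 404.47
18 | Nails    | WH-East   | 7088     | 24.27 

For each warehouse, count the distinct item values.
SELECT warehouse, COUNT(DISTINCT item)
FROM inventory
GROUP BY warehouse

Result:
  WH-A: 2 distinct
  WH-B: 2 distinct
  WH-East: 3 distinct
  WH-North: 4 distinct
  WH-West: 3 distinct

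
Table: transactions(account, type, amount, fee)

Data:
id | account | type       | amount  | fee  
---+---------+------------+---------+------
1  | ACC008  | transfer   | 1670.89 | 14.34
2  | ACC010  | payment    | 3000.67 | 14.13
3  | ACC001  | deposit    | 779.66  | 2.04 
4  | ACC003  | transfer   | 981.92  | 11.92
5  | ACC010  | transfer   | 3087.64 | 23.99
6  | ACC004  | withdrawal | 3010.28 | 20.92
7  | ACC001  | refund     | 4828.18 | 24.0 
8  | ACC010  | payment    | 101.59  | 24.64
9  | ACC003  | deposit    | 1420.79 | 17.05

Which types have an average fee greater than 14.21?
SELECT type, AVG(fee)
FROM transactions
GROUP BY type
HAVING AVG(fee) > 14.21

Result:
  payment: avg=19.39
  refund: avg=24.00
  transfer: avg=16.75
  withdrawal: avg=20.92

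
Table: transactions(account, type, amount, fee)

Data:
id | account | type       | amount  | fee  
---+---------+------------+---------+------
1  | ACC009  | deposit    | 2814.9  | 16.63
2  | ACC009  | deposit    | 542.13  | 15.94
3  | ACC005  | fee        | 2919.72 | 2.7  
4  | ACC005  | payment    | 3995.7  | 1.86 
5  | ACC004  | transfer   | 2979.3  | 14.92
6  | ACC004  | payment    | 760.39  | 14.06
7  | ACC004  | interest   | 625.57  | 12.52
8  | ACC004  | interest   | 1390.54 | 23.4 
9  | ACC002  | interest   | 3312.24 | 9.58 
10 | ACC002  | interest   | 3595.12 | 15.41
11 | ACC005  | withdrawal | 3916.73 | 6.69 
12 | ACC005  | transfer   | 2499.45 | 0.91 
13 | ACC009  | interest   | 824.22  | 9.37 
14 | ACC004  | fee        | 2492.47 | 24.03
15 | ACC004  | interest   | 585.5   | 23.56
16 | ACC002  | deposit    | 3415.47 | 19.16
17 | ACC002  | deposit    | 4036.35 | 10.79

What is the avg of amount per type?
SELECT type, AVG(amount) as result
FROM transactions
GROUP BY type

Result:
  deposit: 2702.21
  fee: 2706.10
  interest: 1722.20
  payment: 2378.05
  transfer: 2739.38
  withdrawal: 3916.73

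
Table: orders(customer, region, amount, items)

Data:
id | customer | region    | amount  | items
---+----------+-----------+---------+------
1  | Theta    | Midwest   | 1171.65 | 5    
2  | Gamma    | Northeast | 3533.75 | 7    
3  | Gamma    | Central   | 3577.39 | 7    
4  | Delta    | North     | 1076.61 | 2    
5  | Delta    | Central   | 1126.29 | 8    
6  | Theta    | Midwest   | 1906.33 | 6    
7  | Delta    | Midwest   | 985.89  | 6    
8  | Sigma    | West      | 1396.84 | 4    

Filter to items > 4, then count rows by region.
SELECT region, COUNT(*)
FROM orders
WHERE items > 4
GROUP BY region

Note: WHERE filters rows before grouping.

Result:
  Central: 2
  Midwest: 3
  Northeast: 1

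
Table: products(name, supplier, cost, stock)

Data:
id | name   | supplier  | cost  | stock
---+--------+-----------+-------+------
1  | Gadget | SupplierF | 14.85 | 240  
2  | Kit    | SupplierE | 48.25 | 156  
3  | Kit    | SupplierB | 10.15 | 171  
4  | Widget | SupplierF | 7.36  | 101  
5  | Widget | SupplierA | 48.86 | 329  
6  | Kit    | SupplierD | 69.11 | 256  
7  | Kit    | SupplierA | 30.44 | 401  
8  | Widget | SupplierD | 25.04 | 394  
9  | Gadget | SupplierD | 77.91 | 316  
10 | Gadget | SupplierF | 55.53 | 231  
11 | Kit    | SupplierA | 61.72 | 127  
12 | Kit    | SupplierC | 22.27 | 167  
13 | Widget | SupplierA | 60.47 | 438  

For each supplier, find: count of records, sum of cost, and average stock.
SELECT supplier,
       COUNT(*) as cnt,
       SUM(cost) as total_cost,
       AVG(stock) as avg_stock
FROM products
GROUP BY supplier

Result:
  SupplierA: 4 records, 201.49 total cost, 323.75 avg stock
  SupplierB: 1 records, 10.15 total cost, 171.00 avg stock
  SupplierC: 1 records, 22.27 total cost, 167.00 avg stock
  SupplierD: 3 records, 172.06 total cost, 322.00 avg stock
  SupplierE: 1 records, 48.25 total cost, 156.00 avg stock
  SupplierF: 3 records, 77.74 total cost, 190.67 avg stock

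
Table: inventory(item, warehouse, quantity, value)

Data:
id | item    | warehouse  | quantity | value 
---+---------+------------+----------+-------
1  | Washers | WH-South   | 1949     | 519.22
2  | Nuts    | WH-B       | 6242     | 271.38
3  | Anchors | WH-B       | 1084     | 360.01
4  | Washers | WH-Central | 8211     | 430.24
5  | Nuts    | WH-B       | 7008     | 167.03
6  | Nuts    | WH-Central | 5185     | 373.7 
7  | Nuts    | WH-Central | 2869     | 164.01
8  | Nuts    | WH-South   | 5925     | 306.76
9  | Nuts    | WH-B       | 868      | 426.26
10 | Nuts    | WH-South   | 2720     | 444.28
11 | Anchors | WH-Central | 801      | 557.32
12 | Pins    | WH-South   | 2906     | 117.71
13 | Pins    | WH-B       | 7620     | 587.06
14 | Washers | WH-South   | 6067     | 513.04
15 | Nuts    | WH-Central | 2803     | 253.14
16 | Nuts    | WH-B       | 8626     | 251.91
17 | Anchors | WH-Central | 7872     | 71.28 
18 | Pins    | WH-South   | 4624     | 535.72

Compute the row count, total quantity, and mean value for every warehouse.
SELECT warehouse,
       COUNT(*) as cnt,
       SUM(quantity) as total_quantity,
       AVG(value) as avg_value
FROM inventory
GROUP BY warehouse

Result:
  WH-B: 6 records, 31448 total quantity, 343.94 avg value
  WH-Central: 6 records, 27741 total quantity, 308.28 avg value
  WH-South: 6 records, 24191 total quantity, 406.12 avg value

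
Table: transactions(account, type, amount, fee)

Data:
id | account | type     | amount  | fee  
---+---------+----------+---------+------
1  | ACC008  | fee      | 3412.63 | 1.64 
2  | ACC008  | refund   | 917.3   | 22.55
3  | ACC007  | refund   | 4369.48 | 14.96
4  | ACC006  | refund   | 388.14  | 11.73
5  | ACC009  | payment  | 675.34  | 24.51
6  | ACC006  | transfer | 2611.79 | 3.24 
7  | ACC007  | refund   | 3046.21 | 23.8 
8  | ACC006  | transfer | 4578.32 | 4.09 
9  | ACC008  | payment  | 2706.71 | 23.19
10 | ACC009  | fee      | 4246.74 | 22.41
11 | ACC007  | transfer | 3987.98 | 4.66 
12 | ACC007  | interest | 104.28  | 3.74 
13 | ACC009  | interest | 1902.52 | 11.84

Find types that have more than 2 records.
SELECT type, COUNT(*) as cnt
FROM transactions
GROUP BY type
HAVING COUNT(*) > 2

Result:
  refund: 4
  transfer: 3

Note: HAVING filters groups after aggregation, WHERE filters rows before.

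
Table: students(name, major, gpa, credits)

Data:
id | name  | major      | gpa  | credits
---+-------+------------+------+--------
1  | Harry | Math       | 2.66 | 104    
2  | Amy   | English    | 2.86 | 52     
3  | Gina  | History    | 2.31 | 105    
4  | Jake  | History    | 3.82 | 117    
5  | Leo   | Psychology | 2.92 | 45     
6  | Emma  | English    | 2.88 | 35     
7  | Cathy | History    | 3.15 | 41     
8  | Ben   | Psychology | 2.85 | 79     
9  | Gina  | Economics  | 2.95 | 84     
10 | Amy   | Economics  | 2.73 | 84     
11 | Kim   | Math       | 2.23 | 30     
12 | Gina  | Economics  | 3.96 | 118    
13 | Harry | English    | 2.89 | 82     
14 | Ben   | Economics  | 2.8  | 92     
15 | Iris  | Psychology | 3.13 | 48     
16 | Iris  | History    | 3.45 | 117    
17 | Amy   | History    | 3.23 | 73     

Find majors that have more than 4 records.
SELECT major, COUNT(*) as cnt
FROM students
GROUP BY major
HAVING COUNT(*) > 4

Result:
  History: 5

Note: HAVING filters groups after aggregation, WHERE filters rows before.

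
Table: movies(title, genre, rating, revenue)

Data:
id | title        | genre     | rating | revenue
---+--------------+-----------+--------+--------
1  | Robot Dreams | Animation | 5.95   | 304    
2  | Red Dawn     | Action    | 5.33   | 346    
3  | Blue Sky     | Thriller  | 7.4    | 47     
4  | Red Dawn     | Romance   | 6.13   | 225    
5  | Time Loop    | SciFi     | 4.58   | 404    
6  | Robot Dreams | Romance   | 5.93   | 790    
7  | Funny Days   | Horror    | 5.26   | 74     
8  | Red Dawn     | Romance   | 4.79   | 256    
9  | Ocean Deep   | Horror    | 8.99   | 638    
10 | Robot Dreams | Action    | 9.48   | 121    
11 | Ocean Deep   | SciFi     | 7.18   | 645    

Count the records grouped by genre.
SELECT genre, COUNT(*) as count
FROM movies
GROUP BY genre

Result:
  Action: 2
  Animation: 1
  Horror: 2
  Romance: 3
  SciFi: 2
  Thriller: 1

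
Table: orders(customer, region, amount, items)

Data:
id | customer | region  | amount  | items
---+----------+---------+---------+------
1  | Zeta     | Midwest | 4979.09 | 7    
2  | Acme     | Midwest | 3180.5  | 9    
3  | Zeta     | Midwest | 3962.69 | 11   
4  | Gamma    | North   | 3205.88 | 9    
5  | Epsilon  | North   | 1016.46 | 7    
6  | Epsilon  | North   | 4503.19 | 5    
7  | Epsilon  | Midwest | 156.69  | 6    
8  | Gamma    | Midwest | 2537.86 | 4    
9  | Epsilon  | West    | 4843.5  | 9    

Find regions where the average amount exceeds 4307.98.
SELECT region, AVG(amount)
FROM orders
GROUP BY region
HAVING AVG(amount) > 4307.98

Result:
  West: avg=4843.50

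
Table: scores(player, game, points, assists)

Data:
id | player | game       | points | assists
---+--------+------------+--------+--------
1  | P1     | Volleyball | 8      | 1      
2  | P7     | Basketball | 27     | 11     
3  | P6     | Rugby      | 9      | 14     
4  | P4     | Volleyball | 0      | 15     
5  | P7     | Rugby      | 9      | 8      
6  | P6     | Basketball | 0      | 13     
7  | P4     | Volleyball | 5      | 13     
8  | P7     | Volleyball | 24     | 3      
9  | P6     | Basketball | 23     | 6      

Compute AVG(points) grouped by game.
SELECT game, AVG(points) as result
FROM scores
GROUP BY game

Result:
  Basketball: 16.67
  Rugby: 9.00
  Volleyball: 9.25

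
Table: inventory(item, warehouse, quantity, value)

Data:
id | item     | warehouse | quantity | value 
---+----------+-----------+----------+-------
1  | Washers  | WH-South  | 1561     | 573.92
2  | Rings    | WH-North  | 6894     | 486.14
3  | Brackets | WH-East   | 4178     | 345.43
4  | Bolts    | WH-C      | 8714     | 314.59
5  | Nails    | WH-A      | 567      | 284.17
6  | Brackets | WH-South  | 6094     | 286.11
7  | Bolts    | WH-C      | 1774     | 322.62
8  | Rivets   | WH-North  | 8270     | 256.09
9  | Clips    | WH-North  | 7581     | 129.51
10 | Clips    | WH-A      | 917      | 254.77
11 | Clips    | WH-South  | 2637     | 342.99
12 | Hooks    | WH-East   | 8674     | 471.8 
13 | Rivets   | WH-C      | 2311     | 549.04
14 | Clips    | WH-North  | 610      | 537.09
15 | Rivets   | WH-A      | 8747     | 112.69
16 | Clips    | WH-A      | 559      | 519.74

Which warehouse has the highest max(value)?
SELECT warehouse, MAX(value) as val
FROM inventory
GROUP BY warehouse
ORDER BY val DESC
LIMIT 1

Result: WH-South with max(value) = 573.92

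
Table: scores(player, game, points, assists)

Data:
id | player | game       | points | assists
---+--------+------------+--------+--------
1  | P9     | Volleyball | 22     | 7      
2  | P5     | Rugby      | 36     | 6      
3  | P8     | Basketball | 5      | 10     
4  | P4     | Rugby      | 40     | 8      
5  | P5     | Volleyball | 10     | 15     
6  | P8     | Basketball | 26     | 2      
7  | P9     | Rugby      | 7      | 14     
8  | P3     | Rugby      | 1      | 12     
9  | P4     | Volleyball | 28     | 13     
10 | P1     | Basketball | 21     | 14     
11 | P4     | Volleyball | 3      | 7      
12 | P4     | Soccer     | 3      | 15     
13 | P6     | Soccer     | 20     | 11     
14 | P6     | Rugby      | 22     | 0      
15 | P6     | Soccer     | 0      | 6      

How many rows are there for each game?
SELECT game, COUNT(*) as count
FROM scores
GROUP BY game

Result:
  Basketball: 3
  Rugby: 5
  Soccer: 3
  Volleyball: 4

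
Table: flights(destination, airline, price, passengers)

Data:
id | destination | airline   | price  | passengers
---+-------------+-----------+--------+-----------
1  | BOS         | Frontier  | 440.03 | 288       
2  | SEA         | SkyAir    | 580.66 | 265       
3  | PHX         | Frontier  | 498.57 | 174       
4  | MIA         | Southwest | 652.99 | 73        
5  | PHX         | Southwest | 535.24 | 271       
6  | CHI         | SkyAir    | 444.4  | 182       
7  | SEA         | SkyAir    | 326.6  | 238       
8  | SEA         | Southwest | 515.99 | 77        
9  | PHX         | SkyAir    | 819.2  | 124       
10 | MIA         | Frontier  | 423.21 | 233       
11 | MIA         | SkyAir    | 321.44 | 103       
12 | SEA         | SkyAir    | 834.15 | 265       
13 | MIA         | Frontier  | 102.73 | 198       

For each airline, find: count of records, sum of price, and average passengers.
SELECT airline,
       COUNT(*) as cnt,
       SUM(price) as total_price,
       AVG(passengers) as avg_passengers
FROM flights
GROUP BY airline

Result:
  Frontier: 4 records, 1464.54 total price, 223.25 avg passengers
  SkyAir: 6 records, 3326.45 total price, 196.17 avg passengers
  Southwest: 3 records, 1704.22 total price, 140.33 avg passengers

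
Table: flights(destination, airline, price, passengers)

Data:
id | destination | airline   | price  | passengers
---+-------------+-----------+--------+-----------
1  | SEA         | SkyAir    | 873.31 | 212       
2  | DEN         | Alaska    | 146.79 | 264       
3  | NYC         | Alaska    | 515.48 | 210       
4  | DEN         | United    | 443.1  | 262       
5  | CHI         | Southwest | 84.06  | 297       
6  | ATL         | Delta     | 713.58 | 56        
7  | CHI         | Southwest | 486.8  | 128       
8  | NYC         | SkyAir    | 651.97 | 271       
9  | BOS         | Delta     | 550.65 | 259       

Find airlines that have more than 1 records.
SELECT airline, COUNT(*) as cnt
FROM flights
GROUP BY airline
HAVING COUNT(*) > 1

Result:
  Alaska: 2
  Delta: 2
  SkyAir: 2
  Southwest: 2

Note: HAVING filters groups after aggregation, WHERE filters rows before.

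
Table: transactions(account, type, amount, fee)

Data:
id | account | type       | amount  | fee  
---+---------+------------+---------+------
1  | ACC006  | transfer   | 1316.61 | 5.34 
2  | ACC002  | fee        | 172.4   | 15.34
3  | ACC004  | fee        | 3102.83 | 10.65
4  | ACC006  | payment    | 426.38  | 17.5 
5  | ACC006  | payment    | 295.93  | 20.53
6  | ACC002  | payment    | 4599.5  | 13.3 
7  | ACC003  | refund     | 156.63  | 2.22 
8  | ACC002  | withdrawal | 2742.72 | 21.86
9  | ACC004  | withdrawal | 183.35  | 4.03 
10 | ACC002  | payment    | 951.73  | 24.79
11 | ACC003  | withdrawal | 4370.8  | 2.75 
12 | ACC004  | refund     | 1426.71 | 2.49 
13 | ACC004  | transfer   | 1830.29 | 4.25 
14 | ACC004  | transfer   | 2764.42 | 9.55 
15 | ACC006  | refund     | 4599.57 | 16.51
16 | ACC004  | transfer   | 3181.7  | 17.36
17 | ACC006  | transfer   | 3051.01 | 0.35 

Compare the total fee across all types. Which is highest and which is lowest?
SELECT type, SUM(fee)
FROM transactions
GROUP BY type
ORDER BY SUM(fee)

All groups:
  refund: 21.22
  fee: 25.99
  withdrawal: 28.64
  transfer: 36.85
  payment: 76.12

Highest: payment (76.12)
Lowest: refund (21.22)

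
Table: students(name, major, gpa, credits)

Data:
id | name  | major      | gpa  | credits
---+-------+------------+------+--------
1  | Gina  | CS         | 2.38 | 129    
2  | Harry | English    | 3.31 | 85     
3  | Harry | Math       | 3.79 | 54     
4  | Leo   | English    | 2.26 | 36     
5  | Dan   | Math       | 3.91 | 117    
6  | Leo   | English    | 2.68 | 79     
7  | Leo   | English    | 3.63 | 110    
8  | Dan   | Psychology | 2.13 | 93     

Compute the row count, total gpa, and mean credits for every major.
SELECT major,
       COUNT(*) as cnt,
       SUM(gpa) as total_gpa,
       AVG(credits) as avg_credits
FROM students
GROUP BY major

Result:
  CS: 1 records, 2.38 total gpa, 129.00 avg credits
  English: 4 records, 11.88 total gpa, 77.50 avg credits
  Math: 2 records, 7.70 total gpa, 85.50 avg credits
  Psychology: 1 records, 2.13 total gpa, 93.00 avg credits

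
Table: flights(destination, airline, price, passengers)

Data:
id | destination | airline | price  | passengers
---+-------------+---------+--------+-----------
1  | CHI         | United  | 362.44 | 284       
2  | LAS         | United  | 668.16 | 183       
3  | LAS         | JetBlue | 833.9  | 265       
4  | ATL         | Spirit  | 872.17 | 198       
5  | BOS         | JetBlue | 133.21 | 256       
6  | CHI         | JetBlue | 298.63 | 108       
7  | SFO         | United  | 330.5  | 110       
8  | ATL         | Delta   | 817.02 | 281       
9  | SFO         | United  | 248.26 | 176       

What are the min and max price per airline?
SELECT airline, MIN(price), MAX(price)
FROM flights
GROUP BY airline

Result:
  Delta: min=817.02, max=817.02
  JetBlue: min=133.21, max=833.90
  Spirit: min=872.17, max=872.17
  United: min=248.26, max=668.16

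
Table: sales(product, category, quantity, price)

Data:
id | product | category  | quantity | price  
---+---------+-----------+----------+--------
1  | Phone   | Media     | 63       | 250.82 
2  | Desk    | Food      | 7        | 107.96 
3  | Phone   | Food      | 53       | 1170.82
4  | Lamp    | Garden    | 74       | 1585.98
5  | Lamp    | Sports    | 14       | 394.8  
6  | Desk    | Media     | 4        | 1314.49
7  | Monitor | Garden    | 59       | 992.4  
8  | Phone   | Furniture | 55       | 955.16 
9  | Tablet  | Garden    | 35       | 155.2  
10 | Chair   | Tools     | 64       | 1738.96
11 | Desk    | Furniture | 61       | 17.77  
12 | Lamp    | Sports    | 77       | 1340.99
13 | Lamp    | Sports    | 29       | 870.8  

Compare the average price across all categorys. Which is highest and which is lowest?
SELECT category, AVG(price)
FROM sales
GROUP BY category
ORDER BY AVG(price)

All groups:
  Furniture: 486.47
  Food: 639.39
  Media: 782.66
  Sports: 868.86
  Garden: 911.19
  Tools: 1738.96

Highest: Tools (1738.96)
Lowest: Furniture (486.47)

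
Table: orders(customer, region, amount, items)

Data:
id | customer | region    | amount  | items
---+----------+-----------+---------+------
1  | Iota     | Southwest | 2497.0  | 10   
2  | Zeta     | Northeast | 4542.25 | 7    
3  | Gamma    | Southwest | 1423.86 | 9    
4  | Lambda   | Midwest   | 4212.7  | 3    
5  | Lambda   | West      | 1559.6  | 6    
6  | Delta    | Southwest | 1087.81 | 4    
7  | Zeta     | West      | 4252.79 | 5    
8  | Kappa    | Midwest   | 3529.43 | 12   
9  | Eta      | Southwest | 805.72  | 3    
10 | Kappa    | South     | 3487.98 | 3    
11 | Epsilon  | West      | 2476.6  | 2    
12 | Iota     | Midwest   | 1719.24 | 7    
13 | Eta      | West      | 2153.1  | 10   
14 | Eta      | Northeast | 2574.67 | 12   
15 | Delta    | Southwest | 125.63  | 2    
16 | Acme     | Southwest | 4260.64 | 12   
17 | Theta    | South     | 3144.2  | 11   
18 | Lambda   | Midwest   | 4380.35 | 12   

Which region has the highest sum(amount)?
SELECT region, SUM(amount) as val
FROM orders
GROUP BY region
ORDER BY val DESC
LIMIT 1

Result: Midwest with sum(amount) = 13841.72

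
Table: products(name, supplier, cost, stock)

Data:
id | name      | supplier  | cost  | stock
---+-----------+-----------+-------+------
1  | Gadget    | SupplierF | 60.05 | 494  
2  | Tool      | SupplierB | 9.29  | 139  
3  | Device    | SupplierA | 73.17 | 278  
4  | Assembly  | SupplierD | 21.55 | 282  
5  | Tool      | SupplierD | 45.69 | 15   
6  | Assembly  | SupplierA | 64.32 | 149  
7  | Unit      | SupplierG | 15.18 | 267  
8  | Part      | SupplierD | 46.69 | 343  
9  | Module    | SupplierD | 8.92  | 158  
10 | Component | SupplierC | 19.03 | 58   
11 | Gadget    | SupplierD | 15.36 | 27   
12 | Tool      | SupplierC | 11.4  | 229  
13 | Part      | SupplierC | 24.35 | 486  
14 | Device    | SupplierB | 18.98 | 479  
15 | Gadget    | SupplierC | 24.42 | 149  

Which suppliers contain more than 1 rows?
SELECT supplier, COUNT(*) as cnt
FROM products
GROUP BY supplier
HAVING COUNT(*) > 1

Result:
  SupplierA: 2
  SupplierB: 2
  SupplierC: 4
  SupplierD: 5

Note: HAVING filters groups after aggregation, WHERE filters rows before.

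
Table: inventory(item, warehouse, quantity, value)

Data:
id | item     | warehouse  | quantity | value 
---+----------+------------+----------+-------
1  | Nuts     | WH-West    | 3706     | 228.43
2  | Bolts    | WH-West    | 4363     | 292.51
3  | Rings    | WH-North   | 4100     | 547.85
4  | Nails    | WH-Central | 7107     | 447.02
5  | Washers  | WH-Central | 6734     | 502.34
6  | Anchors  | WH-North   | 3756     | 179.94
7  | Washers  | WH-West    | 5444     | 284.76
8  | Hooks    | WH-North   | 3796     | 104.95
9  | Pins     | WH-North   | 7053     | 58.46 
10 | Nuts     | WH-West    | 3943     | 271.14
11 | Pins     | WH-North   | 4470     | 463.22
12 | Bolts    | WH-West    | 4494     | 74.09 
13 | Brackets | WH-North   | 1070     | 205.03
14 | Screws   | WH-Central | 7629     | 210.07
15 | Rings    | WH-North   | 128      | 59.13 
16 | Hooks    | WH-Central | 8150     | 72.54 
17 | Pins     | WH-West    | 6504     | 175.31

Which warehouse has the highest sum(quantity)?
SELECT warehouse, SUM(quantity) as val
FROM inventory
GROUP BY warehouse
ORDER BY val DESC
LIMIT 1

Result: WH-Central with sum(quantity) = 29620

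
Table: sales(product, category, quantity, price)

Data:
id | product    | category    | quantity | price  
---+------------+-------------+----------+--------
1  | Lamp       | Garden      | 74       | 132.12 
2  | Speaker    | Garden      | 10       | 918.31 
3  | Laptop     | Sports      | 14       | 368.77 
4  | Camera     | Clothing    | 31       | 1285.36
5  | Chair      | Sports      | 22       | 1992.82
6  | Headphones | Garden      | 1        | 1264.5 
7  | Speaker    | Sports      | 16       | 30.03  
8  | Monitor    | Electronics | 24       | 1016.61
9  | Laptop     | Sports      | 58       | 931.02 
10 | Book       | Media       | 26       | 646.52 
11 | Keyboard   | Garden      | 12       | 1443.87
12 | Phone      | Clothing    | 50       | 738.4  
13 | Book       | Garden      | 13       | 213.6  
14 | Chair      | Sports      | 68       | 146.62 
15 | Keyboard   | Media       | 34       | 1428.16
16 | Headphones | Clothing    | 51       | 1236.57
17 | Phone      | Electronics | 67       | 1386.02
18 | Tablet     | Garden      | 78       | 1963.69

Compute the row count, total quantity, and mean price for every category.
SELECT category,
       COUNT(*) as cnt,
       SUM(quantity) as total_quantity,
       AVG(price) as avg_price
FROM sales
GROUP BY category

Result:
  Clothing: 3 records, 132 total quantity, 1086.78 avg price
  Electronics: 2 records, 91 total quantity, 1201.32 avg price
  Garden: 6 records, 188 total quantity, 989.35 avg price
  Media: 2 records, 60 total quantity, 1037.34 avg price
  Sports: 5 records, 178 total quantity, 693.85 avg price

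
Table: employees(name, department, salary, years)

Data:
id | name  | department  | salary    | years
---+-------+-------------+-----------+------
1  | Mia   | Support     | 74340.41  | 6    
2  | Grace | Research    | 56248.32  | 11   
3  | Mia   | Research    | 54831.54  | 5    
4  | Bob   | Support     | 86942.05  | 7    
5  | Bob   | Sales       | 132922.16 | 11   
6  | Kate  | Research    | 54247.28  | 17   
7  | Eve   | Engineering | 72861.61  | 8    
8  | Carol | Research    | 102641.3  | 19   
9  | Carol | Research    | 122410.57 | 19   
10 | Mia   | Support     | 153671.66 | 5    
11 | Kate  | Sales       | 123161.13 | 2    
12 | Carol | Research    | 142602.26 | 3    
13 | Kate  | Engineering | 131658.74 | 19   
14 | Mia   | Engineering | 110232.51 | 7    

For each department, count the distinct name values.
SELECT department, COUNT(DISTINCT name)
FROM employees
GROUP BY department

Result:
  Engineering: 3 distinct
  Research: 4 distinct
  Sales: 2 distinct
  Support: 2 distinct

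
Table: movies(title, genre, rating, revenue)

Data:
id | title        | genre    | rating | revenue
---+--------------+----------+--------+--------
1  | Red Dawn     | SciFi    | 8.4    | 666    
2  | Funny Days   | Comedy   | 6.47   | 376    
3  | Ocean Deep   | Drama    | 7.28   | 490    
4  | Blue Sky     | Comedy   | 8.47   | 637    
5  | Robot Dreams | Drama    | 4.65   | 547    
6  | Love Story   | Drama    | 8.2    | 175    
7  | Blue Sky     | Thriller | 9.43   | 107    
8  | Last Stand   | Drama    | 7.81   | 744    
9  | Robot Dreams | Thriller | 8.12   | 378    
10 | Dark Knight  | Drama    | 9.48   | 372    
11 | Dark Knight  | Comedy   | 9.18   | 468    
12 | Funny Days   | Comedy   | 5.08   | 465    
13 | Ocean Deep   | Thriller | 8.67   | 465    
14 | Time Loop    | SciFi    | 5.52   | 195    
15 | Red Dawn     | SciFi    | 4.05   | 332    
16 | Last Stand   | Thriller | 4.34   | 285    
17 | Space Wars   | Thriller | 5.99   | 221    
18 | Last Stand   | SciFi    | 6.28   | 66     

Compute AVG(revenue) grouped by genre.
SELECT genre, AVG(revenue) as result
FROM movies
GROUP BY genre

Result:
  Comedy: 486.50
  Drama: 465.60
  SciFi: 314.75
  Thriller: 291.20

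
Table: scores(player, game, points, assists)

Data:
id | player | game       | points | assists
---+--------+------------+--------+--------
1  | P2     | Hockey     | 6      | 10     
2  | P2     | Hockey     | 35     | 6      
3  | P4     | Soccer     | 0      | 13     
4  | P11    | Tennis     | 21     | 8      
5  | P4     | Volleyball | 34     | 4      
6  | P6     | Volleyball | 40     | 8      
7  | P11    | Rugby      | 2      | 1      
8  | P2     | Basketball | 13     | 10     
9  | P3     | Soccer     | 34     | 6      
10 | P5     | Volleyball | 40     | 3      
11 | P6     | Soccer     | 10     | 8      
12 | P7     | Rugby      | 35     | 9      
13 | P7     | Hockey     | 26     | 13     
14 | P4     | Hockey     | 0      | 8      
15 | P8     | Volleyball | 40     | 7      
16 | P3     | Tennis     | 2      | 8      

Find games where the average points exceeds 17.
SELECT game, AVG(points)
FROM scores
GROUP BY game
HAVING AVG(points) > 17

Result:
  Rugby: avg=18.50
  Volleyball: avg=38.50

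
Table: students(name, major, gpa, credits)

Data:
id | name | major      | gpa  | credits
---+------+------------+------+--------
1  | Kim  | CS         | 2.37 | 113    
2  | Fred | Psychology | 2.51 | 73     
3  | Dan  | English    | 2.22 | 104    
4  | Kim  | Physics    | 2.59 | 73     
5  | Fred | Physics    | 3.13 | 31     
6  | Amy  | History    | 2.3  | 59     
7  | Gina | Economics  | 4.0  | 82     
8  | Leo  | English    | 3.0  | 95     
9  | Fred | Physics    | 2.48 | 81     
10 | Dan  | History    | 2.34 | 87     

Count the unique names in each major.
SELECT major, COUNT(DISTINCT name)
FROM students
GROUP BY major

Result:
  CS: 1 distinct
  Economics: 1 distinct
  English: 2 distinct
  History: 2 distinct
  Physics: 2 distinct
  Psychology: 1 distinct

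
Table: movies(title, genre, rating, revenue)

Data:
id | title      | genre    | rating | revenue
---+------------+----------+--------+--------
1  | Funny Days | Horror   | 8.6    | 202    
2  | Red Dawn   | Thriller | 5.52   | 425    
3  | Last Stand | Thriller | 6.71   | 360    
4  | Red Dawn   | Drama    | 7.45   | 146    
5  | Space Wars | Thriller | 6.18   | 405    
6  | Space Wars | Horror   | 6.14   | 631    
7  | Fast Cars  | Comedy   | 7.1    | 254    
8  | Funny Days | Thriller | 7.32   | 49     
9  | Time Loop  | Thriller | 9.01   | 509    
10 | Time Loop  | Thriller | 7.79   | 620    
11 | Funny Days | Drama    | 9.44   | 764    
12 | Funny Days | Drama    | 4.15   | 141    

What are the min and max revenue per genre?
SELECT genre, MIN(revenue), MAX(revenue)
FROM movies
GROUP BY genre

Result:
  Comedy: min=254, max=254
  Drama: min=141, max=764
  Horror: min=202, max=631
  Thriller: min=49, max=620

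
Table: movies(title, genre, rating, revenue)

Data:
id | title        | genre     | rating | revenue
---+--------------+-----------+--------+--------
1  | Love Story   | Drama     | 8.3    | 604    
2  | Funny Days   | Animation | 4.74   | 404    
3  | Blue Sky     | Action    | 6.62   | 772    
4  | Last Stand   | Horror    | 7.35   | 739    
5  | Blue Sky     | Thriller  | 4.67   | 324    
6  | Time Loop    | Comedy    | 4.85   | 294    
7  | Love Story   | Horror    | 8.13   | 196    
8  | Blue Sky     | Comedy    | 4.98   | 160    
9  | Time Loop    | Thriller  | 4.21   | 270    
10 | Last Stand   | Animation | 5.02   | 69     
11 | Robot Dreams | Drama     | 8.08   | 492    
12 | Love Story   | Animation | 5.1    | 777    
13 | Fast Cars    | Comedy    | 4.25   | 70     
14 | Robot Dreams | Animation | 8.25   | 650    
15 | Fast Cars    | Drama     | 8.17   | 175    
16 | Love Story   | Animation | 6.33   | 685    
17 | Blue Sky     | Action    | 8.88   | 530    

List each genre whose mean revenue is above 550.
SELECT genre, AVG(revenue)
FROM movies
GROUP BY genre
HAVING AVG(revenue) > 550

Result:
  Action: avg=651.00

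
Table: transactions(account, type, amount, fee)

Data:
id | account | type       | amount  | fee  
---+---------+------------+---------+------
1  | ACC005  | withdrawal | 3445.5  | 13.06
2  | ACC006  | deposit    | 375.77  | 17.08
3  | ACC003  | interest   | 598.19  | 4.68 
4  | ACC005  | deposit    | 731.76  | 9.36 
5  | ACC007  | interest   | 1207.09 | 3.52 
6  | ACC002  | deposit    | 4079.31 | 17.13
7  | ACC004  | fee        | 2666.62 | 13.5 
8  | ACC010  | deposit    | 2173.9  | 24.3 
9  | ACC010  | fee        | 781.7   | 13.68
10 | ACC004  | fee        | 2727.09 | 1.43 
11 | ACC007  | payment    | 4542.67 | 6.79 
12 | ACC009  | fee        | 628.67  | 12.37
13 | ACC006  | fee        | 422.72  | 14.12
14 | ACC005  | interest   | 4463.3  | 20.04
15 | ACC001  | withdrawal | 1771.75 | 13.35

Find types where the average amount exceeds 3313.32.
SELECT type, AVG(amount)
FROM transactions
GROUP BY type
HAVING AVG(amount) > 3313.32

Result:
  payment: avg=4542.67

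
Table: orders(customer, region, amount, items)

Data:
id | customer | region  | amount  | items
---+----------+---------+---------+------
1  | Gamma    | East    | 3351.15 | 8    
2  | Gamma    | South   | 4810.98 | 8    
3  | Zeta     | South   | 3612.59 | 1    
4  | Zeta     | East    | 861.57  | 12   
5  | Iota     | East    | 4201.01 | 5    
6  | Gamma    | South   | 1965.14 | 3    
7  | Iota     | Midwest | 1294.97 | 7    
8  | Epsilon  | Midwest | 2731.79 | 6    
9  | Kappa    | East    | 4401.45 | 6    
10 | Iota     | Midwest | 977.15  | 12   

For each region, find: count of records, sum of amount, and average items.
SELECT region,
       COUNT(*) as cnt,
       SUM(amount) as total_amount,
       AVG(items) as avg_items
FROM orders
GROUP BY region

Result:
  East: 4 records, 12815.18 total amount, 7.75 avg items
  Midwest: 3 records, 5003.91 total amount, 8.33 avg items
  South: 3 records, 10388.71 total amount, 4.00 avg items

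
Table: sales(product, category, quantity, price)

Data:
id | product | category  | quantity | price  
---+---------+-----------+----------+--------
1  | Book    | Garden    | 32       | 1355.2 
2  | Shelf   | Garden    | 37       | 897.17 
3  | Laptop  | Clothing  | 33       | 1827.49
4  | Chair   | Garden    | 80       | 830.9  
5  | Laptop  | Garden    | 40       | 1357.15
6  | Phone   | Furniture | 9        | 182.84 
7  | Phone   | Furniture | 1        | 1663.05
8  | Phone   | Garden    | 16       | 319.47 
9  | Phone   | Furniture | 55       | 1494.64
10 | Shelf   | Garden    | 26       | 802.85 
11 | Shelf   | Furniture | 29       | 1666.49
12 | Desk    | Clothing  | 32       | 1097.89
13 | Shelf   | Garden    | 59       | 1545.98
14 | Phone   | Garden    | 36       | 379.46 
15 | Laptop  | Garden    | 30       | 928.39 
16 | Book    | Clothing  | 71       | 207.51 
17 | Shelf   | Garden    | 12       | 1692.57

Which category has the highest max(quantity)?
SELECT category, MAX(quantity) as val
FROM sales
GROUP BY category
ORDER BY val DESC
LIMIT 1

Result: Garden with max(quantity) = 80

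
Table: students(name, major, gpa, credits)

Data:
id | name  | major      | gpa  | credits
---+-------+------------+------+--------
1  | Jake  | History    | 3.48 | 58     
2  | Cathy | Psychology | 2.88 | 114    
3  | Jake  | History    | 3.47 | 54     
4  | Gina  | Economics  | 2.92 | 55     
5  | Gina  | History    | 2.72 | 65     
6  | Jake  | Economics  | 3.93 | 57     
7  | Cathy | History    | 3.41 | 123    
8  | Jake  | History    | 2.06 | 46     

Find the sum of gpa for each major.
SELECT major, SUM(gpa) as result
FROM students
GROUP BY major

Result:
  Economics: 6.85
  History: 15.14
  Psychology: 2.88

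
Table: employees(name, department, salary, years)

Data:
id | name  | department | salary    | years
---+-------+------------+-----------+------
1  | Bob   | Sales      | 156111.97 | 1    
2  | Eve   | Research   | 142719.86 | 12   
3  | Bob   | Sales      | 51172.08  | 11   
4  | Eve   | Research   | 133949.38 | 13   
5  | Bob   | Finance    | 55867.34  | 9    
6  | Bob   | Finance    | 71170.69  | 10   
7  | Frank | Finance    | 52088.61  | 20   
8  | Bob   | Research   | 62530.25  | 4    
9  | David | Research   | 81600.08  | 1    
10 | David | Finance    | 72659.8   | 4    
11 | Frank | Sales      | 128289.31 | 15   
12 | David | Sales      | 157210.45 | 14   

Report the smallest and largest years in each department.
SELECT department, MIN(years), MAX(years)
FROM employees
GROUP BY department

Result:
  Finance: min=4, max=20
  Research: min=1, max=13
  Sales: min=1, max=15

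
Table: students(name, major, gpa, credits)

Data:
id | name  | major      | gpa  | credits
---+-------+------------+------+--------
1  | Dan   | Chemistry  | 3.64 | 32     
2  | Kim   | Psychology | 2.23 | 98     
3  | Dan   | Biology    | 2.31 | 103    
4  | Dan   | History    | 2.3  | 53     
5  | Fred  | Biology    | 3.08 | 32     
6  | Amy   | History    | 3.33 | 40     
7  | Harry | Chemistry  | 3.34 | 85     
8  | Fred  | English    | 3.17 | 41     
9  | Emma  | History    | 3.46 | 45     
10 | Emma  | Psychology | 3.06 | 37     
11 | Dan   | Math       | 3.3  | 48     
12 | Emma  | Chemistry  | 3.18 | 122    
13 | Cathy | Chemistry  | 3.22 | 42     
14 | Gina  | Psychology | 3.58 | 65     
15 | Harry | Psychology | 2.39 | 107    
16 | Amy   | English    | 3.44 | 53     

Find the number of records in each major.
SELECT major, COUNT(*) as count
FROM students
GROUP BY major

Result:
  Biology: 2
  Chemistry: 4
  English: 2
  History: 3
  Math: 1
  Psychology: 4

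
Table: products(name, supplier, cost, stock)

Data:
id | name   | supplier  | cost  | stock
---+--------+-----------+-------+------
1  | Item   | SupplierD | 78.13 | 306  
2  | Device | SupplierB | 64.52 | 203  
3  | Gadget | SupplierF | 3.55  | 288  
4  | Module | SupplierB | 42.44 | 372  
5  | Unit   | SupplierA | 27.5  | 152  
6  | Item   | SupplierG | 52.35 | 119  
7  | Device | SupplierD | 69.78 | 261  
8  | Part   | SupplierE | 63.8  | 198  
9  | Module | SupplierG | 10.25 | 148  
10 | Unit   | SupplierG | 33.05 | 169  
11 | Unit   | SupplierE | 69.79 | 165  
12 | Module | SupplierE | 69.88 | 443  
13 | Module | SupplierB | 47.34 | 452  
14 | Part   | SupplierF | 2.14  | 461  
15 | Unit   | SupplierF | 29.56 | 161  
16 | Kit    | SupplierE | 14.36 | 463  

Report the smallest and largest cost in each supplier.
SELECT supplier, MIN(cost), MAX(cost)
FROM products
GROUP BY supplier

Result:
  SupplierA: min=27.50, max=27.50
  SupplierB: min=42.44, max=64.52
  SupplierD: min=69.78, max=78.13
  SupplierE: min=14.36, max=69.88
  SupplierF: min=2.14, max=29.56
  SupplierG: min=10.25, max=52.35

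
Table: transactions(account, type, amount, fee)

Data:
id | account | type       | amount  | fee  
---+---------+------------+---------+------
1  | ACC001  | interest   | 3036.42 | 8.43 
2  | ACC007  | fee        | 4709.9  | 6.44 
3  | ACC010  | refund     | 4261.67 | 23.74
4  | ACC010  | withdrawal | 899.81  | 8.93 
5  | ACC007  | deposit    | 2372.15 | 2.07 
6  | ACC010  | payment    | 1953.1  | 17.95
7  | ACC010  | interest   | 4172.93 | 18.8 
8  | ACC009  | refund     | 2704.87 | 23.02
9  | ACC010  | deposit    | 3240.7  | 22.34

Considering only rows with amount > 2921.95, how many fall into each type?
SELECT type, COUNT(*)
FROM transactions
WHERE amount > 2921.95
GROUP BY type

Note: WHERE filters rows before grouping.

Result:
  deposit: 1
  fee: 1
  interest: 2
  refund: 1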